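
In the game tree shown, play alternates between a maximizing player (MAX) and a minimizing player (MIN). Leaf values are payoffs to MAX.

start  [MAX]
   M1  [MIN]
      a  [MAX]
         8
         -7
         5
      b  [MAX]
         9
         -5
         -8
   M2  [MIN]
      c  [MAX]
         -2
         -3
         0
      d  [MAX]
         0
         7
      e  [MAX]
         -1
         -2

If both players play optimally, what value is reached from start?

a (MAX): max(8, -7, 5) = 8
b (MAX): max(9, -5, -8) = 9
M1 (MIN): min(8, 9) = 8
c (MAX): max(-2, -3, 0) = 0
d (MAX): max(0, 7) = 7
e (MAX): max(-1, -2) = -1
M2 (MIN): min(0, 7, -1) = -1
start (MAX): max(8, -1) = 8

8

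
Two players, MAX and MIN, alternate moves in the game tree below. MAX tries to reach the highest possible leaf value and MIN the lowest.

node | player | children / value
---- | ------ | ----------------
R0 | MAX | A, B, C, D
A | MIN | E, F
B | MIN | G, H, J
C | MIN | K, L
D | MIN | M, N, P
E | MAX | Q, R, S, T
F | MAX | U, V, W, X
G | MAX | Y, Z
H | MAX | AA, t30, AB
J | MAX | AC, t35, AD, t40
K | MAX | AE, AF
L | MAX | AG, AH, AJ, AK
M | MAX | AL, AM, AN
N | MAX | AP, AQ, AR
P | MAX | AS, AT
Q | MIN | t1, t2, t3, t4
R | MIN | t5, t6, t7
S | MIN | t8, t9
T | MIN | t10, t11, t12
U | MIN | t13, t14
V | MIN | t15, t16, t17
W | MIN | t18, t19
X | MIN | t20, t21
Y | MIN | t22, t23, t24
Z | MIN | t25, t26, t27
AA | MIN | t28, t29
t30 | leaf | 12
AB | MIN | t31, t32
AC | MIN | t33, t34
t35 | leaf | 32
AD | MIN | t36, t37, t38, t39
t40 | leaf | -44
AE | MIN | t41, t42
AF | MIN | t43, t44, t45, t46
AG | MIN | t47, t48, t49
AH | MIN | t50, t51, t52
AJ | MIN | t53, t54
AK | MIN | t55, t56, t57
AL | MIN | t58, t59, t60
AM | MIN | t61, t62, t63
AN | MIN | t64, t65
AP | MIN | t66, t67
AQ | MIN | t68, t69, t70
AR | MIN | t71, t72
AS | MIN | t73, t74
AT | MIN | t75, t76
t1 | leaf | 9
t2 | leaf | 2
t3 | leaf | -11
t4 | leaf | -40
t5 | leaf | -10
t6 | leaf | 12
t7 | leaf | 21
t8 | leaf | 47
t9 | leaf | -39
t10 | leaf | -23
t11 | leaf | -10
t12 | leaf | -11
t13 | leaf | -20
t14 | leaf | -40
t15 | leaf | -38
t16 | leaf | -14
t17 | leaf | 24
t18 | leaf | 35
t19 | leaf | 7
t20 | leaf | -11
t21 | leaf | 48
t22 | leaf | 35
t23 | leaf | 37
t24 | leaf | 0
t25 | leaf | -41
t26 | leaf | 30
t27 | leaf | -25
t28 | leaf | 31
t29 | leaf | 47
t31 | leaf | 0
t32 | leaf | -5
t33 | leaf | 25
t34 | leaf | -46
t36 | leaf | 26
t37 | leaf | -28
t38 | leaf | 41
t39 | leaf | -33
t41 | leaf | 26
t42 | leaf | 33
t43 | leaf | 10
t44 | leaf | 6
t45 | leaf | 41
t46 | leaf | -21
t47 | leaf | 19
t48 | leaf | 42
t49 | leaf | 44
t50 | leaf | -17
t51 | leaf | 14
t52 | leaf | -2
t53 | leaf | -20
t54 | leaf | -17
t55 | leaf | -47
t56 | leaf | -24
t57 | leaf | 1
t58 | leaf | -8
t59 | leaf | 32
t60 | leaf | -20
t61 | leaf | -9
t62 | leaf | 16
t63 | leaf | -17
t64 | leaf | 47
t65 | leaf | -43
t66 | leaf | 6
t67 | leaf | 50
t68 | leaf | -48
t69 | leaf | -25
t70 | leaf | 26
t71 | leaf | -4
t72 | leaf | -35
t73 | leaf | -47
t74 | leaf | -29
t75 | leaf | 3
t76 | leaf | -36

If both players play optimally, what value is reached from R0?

19

Q (MIN): min(9, 2, -11, -40) = -40
R (MIN): min(-10, 12, 21) = -10
S (MIN): min(47, -39) = -39
T (MIN): min(-23, -10, -11) = -23
E (MAX): max(-40, -10, -39, -23) = -10
U (MIN): min(-20, -40) = -40
V (MIN): min(-38, -14, 24) = -38
W (MIN): min(35, 7) = 7
X (MIN): min(-11, 48) = -11
F (MAX): max(-40, -38, 7, -11) = 7
A (MIN): min(-10, 7) = -10
Y (MIN): min(35, 37, 0) = 0
Z (MIN): min(-41, 30, -25) = -41
G (MAX): max(0, -41) = 0
AA (MIN): min(31, 47) = 31
AB (MIN): min(0, -5) = -5
H (MAX): max(31, 12, -5) = 31
AC (MIN): min(25, -46) = -46
AD (MIN): min(26, -28, 41, -33) = -33
J (MAX): max(-46, 32, -33, -44) = 32
B (MIN): min(0, 31, 32) = 0
AE (MIN): min(26, 33) = 26
AF (MIN): min(10, 6, 41, -21) = -21
K (MAX): max(26, -21) = 26
AG (MIN): min(19, 42, 44) = 19
AH (MIN): min(-17, 14, -2) = -17
AJ (MIN): min(-20, -17) = -20
AK (MIN): min(-47, -24, 1) = -47
L (MAX): max(19, -17, -20, -47) = 19
C (MIN): min(26, 19) = 19
AL (MIN): min(-8, 32, -20) = -20
AM (MIN): min(-9, 16, -17) = -17
AN (MIN): min(47, -43) = -43
M (MAX): max(-20, -17, -43) = -17
AP (MIN): min(6, 50) = 6
AQ (MIN): min(-48, -25, 26) = -48
AR (MIN): min(-4, -35) = -35
N (MAX): max(6, -48, -35) = 6
AS (MIN): min(-47, -29) = -47
AT (MIN): min(3, -36) = -36
P (MAX): max(-47, -36) = -36
D (MIN): min(-17, 6, -36) = -36
R0 (MAX): max(-10, 0, 19, -36) = 19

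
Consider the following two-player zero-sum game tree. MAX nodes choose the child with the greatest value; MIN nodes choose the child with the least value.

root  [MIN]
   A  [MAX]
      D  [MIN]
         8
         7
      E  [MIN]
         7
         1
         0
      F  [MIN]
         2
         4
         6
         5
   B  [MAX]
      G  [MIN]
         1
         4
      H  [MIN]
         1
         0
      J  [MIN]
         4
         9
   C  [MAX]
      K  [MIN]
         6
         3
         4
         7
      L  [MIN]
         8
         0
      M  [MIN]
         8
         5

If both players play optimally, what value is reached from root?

D (MIN): min(8, 7) = 7
E (MIN): min(7, 1, 0) = 0
F (MIN): min(2, 4, 6, 5) = 2
A (MAX): max(7, 0, 2) = 7
G (MIN): min(1, 4) = 1
H (MIN): min(1, 0) = 0
J (MIN): min(4, 9) = 4
B (MAX): max(1, 0, 4) = 4
K (MIN): min(6, 3, 4, 7) = 3
L (MIN): min(8, 0) = 0
M (MIN): min(8, 5) = 5
C (MAX): max(3, 0, 5) = 5
root (MIN): min(7, 4, 5) = 4

4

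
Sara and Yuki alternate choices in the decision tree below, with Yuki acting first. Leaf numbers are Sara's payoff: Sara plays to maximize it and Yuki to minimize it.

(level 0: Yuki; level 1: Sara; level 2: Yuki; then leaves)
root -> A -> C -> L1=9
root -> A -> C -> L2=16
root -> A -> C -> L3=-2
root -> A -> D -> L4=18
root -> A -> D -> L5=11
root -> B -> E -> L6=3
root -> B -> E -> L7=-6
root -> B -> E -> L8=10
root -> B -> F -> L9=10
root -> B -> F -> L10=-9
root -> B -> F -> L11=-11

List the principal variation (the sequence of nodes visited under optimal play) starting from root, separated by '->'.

C (Yuki): min(9, 16, -2) = -2
D (Yuki): min(18, 11) = 11
A (Sara): max(-2, 11) = 11
E (Yuki): min(3, -6, 10) = -6
F (Yuki): min(10, -9, -11) = -11
B (Sara): max(-6, -11) = -6
root (Yuki): min(11, -6) = -6
At root, Yuki picks B (lowest: -6).
At B, Sara picks E (highest: -6).
At E, Yuki picks L7 (lowest: -6).
Terminal value -6.

root -> B -> E -> L7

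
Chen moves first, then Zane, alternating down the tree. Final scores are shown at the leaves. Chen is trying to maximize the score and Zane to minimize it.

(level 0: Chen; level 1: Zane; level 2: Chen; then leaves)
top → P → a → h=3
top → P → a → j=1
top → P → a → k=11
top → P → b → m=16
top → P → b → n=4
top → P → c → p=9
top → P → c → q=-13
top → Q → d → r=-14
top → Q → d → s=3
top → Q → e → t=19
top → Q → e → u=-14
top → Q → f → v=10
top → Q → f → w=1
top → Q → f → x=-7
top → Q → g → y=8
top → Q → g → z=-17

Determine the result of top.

a (Chen): max(3, 1, 11) = 11
b (Chen): max(16, 4) = 16
c (Chen): max(9, -13) = 9
P (Zane): min(11, 16, 9) = 9
d (Chen): max(-14, 3) = 3
e (Chen): max(19, -14) = 19
f (Chen): max(10, 1, -7) = 10
g (Chen): max(8, -17) = 8
Q (Zane): min(3, 19, 10, 8) = 3
top (Chen): max(9, 3) = 9

9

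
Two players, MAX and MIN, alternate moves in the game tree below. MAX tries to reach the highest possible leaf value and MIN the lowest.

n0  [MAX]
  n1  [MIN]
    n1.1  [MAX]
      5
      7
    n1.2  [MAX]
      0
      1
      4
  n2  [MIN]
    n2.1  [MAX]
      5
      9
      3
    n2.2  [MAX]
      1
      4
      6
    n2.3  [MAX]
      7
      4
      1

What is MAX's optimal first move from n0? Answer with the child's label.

n2

n1.1 (MAX): max(5, 7) = 7
n1.2 (MAX): max(0, 1, 4) = 4
n1 (MIN): min(7, 4) = 4
n2.1 (MAX): max(5, 9, 3) = 9
n2.2 (MAX): max(1, 4, 6) = 6
n2.3 (MAX): max(7, 4, 1) = 7
n2 (MIN): min(9, 6, 7) = 6
n0 (MAX): max(4, 6) = 6
MAX at n0 wants the highest of {n1=4, n2=6}, so chooses n2.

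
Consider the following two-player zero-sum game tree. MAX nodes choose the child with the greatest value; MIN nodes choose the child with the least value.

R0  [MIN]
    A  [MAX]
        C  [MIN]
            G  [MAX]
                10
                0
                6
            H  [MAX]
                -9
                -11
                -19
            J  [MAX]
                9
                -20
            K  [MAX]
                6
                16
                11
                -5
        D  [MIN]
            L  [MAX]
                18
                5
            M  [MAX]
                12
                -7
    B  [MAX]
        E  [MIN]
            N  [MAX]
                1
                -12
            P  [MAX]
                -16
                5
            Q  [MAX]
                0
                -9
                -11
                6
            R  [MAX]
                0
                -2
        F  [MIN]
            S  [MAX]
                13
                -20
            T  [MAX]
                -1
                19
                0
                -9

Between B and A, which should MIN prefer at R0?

A

N (MAX): max(1, -12) = 1
P (MAX): max(-16, 5) = 5
Q (MAX): max(0, -9, -11, 6) = 6
R (MAX): max(0, -2) = 0
E (MIN): min(1, 5, 6, 0) = 0
S (MAX): max(13, -20) = 13
T (MAX): max(-1, 19, 0, -9) = 19
F (MIN): min(13, 19) = 13
B (MAX): max(0, 13) = 13
G (MAX): max(10, 0, 6) = 10
H (MAX): max(-9, -11, -19) = -9
J (MAX): max(9, -20) = 9
K (MAX): max(6, 16, 11, -5) = 16
C (MIN): min(10, -9, 9, 16) = -9
L (MAX): max(18, 5) = 18
M (MAX): max(12, -7) = 12
D (MIN): min(18, 12) = 12
A (MAX): max(-9, 12) = 12
MIN prefers the lower value; B=13, A=12. A is better since 12 < 13.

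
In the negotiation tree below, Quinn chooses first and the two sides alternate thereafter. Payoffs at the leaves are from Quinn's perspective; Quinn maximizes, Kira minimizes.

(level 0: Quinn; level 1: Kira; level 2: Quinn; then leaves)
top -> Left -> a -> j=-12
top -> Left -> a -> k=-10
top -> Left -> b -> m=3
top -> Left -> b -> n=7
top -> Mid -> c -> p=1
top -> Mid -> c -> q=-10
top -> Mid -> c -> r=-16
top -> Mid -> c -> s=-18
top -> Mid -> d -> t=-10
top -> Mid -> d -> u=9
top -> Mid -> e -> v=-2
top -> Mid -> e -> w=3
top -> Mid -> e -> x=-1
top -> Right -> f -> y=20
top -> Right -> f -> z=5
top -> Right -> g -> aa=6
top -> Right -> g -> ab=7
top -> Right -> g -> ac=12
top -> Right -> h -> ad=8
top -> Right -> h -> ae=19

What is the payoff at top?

12

a (Quinn): max(-12, -10) = -10
b (Quinn): max(3, 7) = 7
Left (Kira): min(-10, 7) = -10
c (Quinn): max(1, -10, -16, -18) = 1
d (Quinn): max(-10, 9) = 9
e (Quinn): max(-2, 3, -1) = 3
Mid (Kira): min(1, 9, 3) = 1
f (Quinn): max(20, 5) = 20
g (Quinn): max(6, 7, 12) = 12
h (Quinn): max(8, 19) = 19
Right (Kira): min(20, 12, 19) = 12
top (Quinn): max(-10, 1, 12) = 12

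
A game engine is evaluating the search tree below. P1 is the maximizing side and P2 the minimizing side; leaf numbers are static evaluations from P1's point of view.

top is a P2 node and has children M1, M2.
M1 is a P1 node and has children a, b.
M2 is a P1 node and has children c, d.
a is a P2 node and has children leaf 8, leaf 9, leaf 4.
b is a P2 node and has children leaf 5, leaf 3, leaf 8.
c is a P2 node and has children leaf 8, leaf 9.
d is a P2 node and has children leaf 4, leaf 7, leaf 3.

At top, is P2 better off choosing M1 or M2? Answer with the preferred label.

M1

a (P2): min(8, 9, 4) = 4
b (P2): min(5, 3, 8) = 3
M1 (P1): max(4, 3) = 4
c (P2): min(8, 9) = 8
d (P2): min(4, 7, 3) = 3
M2 (P1): max(8, 3) = 8
P2 prefers the lower value; M1=4, M2=8. M1 is better since 4 < 8.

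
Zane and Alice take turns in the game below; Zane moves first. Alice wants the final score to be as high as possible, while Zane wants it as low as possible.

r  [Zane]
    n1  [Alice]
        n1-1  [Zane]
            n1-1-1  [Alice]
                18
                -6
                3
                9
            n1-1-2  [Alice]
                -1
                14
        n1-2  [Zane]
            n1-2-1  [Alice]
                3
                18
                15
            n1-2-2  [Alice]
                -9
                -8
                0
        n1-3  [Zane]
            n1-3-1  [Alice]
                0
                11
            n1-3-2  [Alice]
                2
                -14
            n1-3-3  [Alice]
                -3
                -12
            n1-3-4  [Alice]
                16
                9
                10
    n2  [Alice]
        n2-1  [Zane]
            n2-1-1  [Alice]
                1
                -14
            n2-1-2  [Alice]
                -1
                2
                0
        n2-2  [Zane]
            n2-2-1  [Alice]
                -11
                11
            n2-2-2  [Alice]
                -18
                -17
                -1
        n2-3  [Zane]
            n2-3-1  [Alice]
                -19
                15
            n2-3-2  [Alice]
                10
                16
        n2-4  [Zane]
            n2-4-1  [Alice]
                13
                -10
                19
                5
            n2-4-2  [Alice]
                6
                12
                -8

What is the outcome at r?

n1-1-1 (Alice): max(18, -6, 3, 9) = 18
n1-1-2 (Alice): max(-1, 14) = 14
n1-1 (Zane): min(18, 14) = 14
n1-2-1 (Alice): max(3, 18, 15) = 18
n1-2-2 (Alice): max(-9, -8, 0) = 0
n1-2 (Zane): min(18, 0) = 0
n1-3-1 (Alice): max(0, 11) = 11
n1-3-2 (Alice): max(2, -14) = 2
n1-3-3 (Alice): max(-3, -12) = -3
n1-3-4 (Alice): max(16, 9, 10) = 16
n1-3 (Zane): min(11, 2, -3, 16) = -3
n1 (Alice): max(14, 0, -3) = 14
n2-1-1 (Alice): max(1, -14) = 1
n2-1-2 (Alice): max(-1, 2, 0) = 2
n2-1 (Zane): min(1, 2) = 1
n2-2-1 (Alice): max(-11, 11) = 11
n2-2-2 (Alice): max(-18, -17, -1) = -1
n2-2 (Zane): min(11, -1) = -1
n2-3-1 (Alice): max(-19, 15) = 15
n2-3-2 (Alice): max(10, 16) = 16
n2-3 (Zane): min(15, 16) = 15
n2-4-1 (Alice): max(13, -10, 19, 5) = 19
n2-4-2 (Alice): max(6, 12, -8) = 12
n2-4 (Zane): min(19, 12) = 12
n2 (Alice): max(1, -1, 15, 12) = 15
r (Zane): min(14, 15) = 14

14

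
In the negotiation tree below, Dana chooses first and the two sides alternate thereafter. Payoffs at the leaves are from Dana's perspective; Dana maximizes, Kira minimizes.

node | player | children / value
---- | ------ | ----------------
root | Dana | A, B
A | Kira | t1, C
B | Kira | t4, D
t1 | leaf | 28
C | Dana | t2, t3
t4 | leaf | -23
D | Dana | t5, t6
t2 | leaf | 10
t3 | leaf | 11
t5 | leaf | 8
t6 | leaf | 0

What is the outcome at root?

C (Dana): max(10, 11) = 11
A (Kira): min(28, 11) = 11
D (Dana): max(8, 0) = 8
B (Kira): min(-23, 8) = -23
root (Dana): max(11, -23) = 11

11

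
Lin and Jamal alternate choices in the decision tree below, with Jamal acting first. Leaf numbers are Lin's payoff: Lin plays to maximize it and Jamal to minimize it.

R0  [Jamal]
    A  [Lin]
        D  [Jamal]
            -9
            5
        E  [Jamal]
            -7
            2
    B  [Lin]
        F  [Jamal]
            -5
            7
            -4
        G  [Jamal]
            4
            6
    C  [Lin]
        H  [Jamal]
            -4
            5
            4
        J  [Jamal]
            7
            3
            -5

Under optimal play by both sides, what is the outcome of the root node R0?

-7

D (Jamal): min(-9, 5) = -9
E (Jamal): min(-7, 2) = -7
A (Lin): max(-9, -7) = -7
F (Jamal): min(-5, 7, -4) = -5
G (Jamal): min(4, 6) = 4
B (Lin): max(-5, 4) = 4
H (Jamal): min(-4, 5, 4) = -4
J (Jamal): min(7, 3, -5) = -5
C (Lin): max(-4, -5) = -4
R0 (Jamal): min(-7, 4, -4) = -7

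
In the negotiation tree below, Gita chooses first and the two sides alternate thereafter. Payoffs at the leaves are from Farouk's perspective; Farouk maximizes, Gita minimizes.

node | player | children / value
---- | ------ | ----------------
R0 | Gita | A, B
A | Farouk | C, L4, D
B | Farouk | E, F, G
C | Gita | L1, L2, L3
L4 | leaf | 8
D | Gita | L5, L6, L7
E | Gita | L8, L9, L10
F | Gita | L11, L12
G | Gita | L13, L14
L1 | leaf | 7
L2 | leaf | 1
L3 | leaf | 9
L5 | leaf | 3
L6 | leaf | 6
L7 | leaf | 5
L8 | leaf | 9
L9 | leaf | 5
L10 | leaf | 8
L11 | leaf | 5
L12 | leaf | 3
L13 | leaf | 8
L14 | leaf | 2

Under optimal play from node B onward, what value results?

E (Gita): min(9, 5, 8) = 5
F (Gita): min(5, 3) = 3
G (Gita): min(8, 2) = 2
B (Farouk): max(5, 3, 2) = 5

5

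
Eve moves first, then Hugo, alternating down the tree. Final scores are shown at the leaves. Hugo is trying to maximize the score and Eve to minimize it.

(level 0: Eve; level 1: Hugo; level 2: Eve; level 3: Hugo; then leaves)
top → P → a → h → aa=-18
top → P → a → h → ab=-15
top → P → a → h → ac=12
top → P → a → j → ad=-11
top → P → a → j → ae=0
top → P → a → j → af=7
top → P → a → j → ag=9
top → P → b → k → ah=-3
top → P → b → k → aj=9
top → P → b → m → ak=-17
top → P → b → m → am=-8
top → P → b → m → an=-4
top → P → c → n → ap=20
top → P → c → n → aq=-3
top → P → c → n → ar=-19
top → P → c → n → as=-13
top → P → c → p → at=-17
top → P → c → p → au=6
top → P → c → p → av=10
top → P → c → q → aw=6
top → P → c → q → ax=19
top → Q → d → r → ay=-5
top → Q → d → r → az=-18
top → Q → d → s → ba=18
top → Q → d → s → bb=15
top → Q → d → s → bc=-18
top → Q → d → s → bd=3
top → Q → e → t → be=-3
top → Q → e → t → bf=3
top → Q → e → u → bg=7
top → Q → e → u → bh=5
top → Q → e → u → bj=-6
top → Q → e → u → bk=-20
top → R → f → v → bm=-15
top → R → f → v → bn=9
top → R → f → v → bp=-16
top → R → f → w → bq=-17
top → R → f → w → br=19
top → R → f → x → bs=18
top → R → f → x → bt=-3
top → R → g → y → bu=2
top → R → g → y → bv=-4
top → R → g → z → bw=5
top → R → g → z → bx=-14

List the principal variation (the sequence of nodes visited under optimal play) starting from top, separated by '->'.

top -> Q -> e -> t -> bf

h (Hugo): max(-18, -15, 12) = 12
j (Hugo): max(-11, 0, 7, 9) = 9
a (Eve): min(12, 9) = 9
k (Hugo): max(-3, 9) = 9
m (Hugo): max(-17, -8, -4) = -4
b (Eve): min(9, -4) = -4
n (Hugo): max(20, -3, -19, -13) = 20
p (Hugo): max(-17, 6, 10) = 10
q (Hugo): max(6, 19) = 19
c (Eve): min(20, 10, 19) = 10
P (Hugo): max(9, -4, 10) = 10
r (Hugo): max(-5, -18) = -5
s (Hugo): max(18, 15, -18, 3) = 18
d (Eve): min(-5, 18) = -5
t (Hugo): max(-3, 3) = 3
u (Hugo): max(7, 5, -6, -20) = 7
e (Eve): min(3, 7) = 3
Q (Hugo): max(-5, 3) = 3
v (Hugo): max(-15, 9, -16) = 9
w (Hugo): max(-17, 19) = 19
x (Hugo): max(18, -3) = 18
f (Eve): min(9, 19, 18) = 9
y (Hugo): max(2, -4) = 2
z (Hugo): max(5, -14) = 5
g (Eve): min(2, 5) = 2
R (Hugo): max(9, 2) = 9
top (Eve): min(10, 3, 9) = 3
At top, Eve picks Q (lowest: 3).
At Q, Hugo picks e (highest: 3).
At e, Eve picks t (lowest: 3).
At t, Hugo picks bf (highest: 3).
Terminal value 3.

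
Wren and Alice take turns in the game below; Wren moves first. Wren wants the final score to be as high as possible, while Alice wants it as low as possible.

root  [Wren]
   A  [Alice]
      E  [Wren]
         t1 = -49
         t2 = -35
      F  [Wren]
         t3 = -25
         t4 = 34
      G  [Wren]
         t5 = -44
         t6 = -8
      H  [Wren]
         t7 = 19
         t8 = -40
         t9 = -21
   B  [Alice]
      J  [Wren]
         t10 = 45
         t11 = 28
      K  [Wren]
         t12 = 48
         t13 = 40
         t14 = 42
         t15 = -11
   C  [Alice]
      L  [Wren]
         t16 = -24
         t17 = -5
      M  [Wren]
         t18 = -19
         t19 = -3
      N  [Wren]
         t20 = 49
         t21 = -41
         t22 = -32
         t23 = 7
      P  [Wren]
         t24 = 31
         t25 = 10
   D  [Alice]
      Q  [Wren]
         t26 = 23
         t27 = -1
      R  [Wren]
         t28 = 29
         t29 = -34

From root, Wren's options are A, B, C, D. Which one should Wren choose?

B

E (Wren): max(-49, -35) = -35
F (Wren): max(-25, 34) = 34
G (Wren): max(-44, -8) = -8
H (Wren): max(19, -40, -21) = 19
A (Alice): min(-35, 34, -8, 19) = -35
J (Wren): max(45, 28) = 45
K (Wren): max(48, 40, 42, -11) = 48
B (Alice): min(45, 48) = 45
L (Wren): max(-24, -5) = -5
M (Wren): max(-19, -3) = -3
N (Wren): max(49, -41, -32, 7) = 49
P (Wren): max(31, 10) = 31
C (Alice): min(-5, -3, 49, 31) = -5
Q (Wren): max(23, -1) = 23
R (Wren): max(29, -34) = 29
D (Alice): min(23, 29) = 23
root (Wren): max(-35, 45, -5, 23) = 45
Wren at root wants the highest of {A=-35, B=45, C=-5, D=23}, so chooses B.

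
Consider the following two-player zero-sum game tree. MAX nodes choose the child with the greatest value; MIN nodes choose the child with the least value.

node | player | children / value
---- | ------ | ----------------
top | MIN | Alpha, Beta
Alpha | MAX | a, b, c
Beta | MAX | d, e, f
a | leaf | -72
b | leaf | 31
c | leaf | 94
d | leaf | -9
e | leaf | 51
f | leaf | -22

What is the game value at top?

Alpha (MAX): max(-72, 31, 94) = 94
Beta (MAX): max(-9, 51, -22) = 51
top (MIN): min(94, 51) = 51

51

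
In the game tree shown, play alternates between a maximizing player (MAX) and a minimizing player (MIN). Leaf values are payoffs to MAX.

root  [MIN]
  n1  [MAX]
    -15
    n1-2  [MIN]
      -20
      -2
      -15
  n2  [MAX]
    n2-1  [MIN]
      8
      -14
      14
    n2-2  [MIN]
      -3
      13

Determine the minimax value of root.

n1-2 (MIN): min(-20, -2, -15) = -20
n1 (MAX): max(-15, -20) = -15
n2-1 (MIN): min(8, -14, 14) = -14
n2-2 (MIN): min(-3, 13) = -3
n2 (MAX): max(-14, -3) = -3
root (MIN): min(-15, -3) = -15

-15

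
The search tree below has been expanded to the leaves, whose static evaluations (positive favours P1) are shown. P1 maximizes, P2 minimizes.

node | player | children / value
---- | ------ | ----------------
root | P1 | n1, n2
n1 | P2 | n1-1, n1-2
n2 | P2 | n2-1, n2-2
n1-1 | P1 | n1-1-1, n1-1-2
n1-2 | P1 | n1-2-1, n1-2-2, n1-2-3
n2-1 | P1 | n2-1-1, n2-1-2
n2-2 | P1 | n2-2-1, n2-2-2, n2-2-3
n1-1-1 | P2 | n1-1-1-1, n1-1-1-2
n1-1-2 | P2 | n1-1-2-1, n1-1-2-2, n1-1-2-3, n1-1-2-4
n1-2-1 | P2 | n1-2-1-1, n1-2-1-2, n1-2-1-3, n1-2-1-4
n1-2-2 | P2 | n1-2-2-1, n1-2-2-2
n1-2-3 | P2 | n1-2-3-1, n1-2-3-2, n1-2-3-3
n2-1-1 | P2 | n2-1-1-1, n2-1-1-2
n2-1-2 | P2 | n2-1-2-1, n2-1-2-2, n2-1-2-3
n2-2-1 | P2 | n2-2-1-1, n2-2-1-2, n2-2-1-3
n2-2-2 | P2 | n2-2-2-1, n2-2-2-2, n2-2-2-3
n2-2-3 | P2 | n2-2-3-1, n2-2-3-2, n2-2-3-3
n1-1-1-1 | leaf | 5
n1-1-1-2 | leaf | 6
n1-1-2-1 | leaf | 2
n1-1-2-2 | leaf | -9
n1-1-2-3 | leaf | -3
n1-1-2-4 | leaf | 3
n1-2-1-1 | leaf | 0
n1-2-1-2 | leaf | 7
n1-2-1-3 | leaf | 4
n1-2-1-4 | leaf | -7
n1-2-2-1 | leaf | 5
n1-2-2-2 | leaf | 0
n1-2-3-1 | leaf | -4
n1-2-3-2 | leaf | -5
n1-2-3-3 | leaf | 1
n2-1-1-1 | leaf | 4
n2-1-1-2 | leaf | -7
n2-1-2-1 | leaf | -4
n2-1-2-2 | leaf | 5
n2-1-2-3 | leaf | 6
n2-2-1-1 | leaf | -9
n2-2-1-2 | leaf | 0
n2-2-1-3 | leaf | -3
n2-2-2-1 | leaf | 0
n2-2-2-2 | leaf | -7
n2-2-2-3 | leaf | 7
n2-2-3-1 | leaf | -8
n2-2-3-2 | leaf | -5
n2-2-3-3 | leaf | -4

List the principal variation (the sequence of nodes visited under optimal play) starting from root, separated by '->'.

root -> n1 -> n1-2 -> n1-2-2 -> n1-2-2-2

n1-1-1 (P2): min(5, 6) = 5
n1-1-2 (P2): min(2, -9, -3, 3) = -9
n1-1 (P1): max(5, -9) = 5
n1-2-1 (P2): min(0, 7, 4, -7) = -7
n1-2-2 (P2): min(5, 0) = 0
n1-2-3 (P2): min(-4, -5, 1) = -5
n1-2 (P1): max(-7, 0, -5) = 0
n1 (P2): min(5, 0) = 0
n2-1-1 (P2): min(4, -7) = -7
n2-1-2 (P2): min(-4, 5, 6) = -4
n2-1 (P1): max(-7, -4) = -4
n2-2-1 (P2): min(-9, 0, -3) = -9
n2-2-2 (P2): min(0, -7, 7) = -7
n2-2-3 (P2): min(-8, -5, -4) = -8
n2-2 (P1): max(-9, -7, -8) = -7
n2 (P2): min(-4, -7) = -7
root (P1): max(0, -7) = 0
At root, P1 picks n1 (highest: 0).
At n1, P2 picks n1-2 (lowest: 0).
At n1-2, P1 picks n1-2-2 (highest: 0).
At n1-2-2, P2 picks n1-2-2-2 (lowest: 0).
Terminal value 0.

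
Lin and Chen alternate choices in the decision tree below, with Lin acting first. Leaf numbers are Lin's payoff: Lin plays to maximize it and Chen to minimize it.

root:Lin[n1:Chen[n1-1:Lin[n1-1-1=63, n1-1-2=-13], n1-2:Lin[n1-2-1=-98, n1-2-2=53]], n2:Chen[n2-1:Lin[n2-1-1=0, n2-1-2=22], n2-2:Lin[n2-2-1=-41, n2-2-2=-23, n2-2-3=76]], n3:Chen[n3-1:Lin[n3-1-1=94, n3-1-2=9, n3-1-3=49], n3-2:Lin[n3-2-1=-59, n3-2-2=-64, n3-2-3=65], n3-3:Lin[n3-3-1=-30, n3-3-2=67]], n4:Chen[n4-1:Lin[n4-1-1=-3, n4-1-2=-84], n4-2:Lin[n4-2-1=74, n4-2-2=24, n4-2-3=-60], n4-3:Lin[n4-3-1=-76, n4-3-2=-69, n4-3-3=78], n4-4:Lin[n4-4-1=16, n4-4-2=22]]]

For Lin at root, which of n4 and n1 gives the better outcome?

n4-1 (Lin): max(-3, -84) = -3
n4-2 (Lin): max(74, 24, -60) = 74
n4-3 (Lin): max(-76, -69, 78) = 78
n4-4 (Lin): max(16, 22) = 22
n4 (Chen): min(-3, 74, 78, 22) = -3
n1-1 (Lin): max(63, -13) = 63
n1-2 (Lin): max(-98, 53) = 53
n1 (Chen): min(63, 53) = 53
Lin prefers the higher value; n4=-3, n1=53. n1 is better since 53 > -3.

n1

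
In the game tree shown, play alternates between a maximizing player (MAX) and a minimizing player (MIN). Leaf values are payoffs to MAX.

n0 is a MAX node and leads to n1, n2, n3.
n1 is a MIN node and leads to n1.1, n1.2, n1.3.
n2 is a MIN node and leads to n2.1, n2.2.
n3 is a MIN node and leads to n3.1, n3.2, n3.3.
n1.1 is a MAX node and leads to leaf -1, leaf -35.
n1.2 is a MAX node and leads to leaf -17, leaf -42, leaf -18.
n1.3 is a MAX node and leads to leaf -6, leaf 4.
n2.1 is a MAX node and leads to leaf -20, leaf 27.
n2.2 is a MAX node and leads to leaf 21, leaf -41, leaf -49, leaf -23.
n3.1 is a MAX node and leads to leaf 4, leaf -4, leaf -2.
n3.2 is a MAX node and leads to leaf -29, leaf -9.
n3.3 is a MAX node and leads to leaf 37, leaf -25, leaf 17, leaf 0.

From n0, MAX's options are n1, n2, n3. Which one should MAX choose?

n1.1 (MAX): max(-1, -35) = -1
n1.2 (MAX): max(-17, -42, -18) = -17
n1.3 (MAX): max(-6, 4) = 4
n1 (MIN): min(-1, -17, 4) = -17
n2.1 (MAX): max(-20, 27) = 27
n2.2 (MAX): max(21, -41, -49, -23) = 21
n2 (MIN): min(27, 21) = 21
n3.1 (MAX): max(4, -4, -2) = 4
n3.2 (MAX): max(-29, -9) = -9
n3.3 (MAX): max(37, -25, 17, 0) = 37
n3 (MIN): min(4, -9, 37) = -9
n0 (MAX): max(-17, 21, -9) = 21
MAX at n0 wants the highest of {n1=-17, n2=21, n3=-9}, so chooses n2.

n2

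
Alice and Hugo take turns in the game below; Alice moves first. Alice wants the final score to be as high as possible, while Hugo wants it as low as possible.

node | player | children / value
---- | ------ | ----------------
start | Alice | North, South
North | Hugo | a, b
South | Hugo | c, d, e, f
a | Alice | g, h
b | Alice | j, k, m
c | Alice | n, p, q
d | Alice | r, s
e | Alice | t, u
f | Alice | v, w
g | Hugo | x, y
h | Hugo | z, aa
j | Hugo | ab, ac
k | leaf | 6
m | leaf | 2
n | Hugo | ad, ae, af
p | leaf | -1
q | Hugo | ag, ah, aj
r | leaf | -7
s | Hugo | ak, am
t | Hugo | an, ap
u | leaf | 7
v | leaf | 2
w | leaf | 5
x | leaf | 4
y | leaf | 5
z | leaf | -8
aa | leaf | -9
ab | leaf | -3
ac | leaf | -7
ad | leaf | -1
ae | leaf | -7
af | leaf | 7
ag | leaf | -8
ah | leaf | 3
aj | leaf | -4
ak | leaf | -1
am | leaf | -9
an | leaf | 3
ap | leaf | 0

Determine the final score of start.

g (Hugo): min(4, 5) = 4
h (Hugo): min(-8, -9) = -9
a (Alice): max(4, -9) = 4
j (Hugo): min(-3, -7) = -7
b (Alice): max(-7, 6, 2) = 6
North (Hugo): min(4, 6) = 4
n (Hugo): min(-1, -7, 7) = -7
q (Hugo): min(-8, 3, -4) = -8
c (Alice): max(-7, -1, -8) = -1
s (Hugo): min(-1, -9) = -9
d (Alice): max(-7, -9) = -7
t (Hugo): min(3, 0) = 0
e (Alice): max(0, 7) = 7
f (Alice): max(2, 5) = 5
South (Hugo): min(-1, -7, 7, 5) = -7
start (Alice): max(4, -7) = 4

4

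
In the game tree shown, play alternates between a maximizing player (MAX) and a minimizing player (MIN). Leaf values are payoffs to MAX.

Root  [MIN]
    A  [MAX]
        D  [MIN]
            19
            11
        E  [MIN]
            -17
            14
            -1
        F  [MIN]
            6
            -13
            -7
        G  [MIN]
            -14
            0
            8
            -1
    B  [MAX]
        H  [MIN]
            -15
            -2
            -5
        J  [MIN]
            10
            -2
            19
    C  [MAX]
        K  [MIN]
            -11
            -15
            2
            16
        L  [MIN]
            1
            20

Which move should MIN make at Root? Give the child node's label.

B

D (MIN): min(19, 11) = 11
E (MIN): min(-17, 14, -1) = -17
F (MIN): min(6, -13, -7) = -13
G (MIN): min(-14, 0, 8, -1) = -14
A (MAX): max(11, -17, -13, -14) = 11
H (MIN): min(-15, -2, -5) = -15
J (MIN): min(10, -2, 19) = -2
B (MAX): max(-15, -2) = -2
K (MIN): min(-11, -15, 2, 16) = -15
L (MIN): min(1, 20) = 1
C (MAX): max(-15, 1) = 1
Root (MIN): min(11, -2, 1) = -2
MIN at Root wants the lowest of {A=11, B=-2, C=1}, so chooses B.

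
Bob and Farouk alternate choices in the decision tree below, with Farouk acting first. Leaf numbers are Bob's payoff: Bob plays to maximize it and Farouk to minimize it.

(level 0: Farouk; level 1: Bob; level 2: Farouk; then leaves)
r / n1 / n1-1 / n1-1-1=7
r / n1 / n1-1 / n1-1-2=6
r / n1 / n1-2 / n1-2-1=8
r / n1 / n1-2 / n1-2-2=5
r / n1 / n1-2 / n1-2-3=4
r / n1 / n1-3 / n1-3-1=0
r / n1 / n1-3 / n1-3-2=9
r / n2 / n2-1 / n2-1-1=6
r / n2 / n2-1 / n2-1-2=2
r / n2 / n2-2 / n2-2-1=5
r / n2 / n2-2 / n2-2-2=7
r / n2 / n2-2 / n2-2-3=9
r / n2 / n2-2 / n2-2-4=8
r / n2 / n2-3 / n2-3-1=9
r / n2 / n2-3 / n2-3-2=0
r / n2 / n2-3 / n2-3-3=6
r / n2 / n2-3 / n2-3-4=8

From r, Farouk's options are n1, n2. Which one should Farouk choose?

n2

n1-1 (Farouk): min(7, 6) = 6
n1-2 (Farouk): min(8, 5, 4) = 4
n1-3 (Farouk): min(0, 9) = 0
n1 (Bob): max(6, 4, 0) = 6
n2-1 (Farouk): min(6, 2) = 2
n2-2 (Farouk): min(5, 7, 9, 8) = 5
n2-3 (Farouk): min(9, 0, 6, 8) = 0
n2 (Bob): max(2, 5, 0) = 5
r (Farouk): min(6, 5) = 5
Farouk at r wants the lowest of {n1=6, n2=5}, so chooses n2.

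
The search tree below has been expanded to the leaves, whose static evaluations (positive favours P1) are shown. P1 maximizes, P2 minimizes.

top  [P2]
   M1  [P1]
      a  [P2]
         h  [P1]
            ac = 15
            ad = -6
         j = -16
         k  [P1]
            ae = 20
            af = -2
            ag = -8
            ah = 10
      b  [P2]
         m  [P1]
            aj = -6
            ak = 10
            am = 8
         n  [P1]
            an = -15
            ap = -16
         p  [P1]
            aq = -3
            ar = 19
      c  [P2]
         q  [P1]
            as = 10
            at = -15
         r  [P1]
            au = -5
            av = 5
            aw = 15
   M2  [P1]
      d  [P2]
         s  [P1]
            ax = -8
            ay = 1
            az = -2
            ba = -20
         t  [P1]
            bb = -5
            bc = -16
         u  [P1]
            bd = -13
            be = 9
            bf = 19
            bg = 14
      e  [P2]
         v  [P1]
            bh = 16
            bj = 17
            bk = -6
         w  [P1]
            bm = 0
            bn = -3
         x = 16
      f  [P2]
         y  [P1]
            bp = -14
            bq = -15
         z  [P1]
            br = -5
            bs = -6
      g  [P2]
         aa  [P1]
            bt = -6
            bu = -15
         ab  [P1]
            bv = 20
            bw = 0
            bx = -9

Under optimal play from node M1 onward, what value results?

h (P1): max(15, -6) = 15
k (P1): max(20, -2, -8, 10) = 20
a (P2): min(15, -16, 20) = -16
m (P1): max(-6, 10, 8) = 10
n (P1): max(-15, -16) = -15
p (P1): max(-3, 19) = 19
b (P2): min(10, -15, 19) = -15
q (P1): max(10, -15) = 10
r (P1): max(-5, 5, 15) = 15
c (P2): min(10, 15) = 10
M1 (P1): max(-16, -15, 10) = 10

10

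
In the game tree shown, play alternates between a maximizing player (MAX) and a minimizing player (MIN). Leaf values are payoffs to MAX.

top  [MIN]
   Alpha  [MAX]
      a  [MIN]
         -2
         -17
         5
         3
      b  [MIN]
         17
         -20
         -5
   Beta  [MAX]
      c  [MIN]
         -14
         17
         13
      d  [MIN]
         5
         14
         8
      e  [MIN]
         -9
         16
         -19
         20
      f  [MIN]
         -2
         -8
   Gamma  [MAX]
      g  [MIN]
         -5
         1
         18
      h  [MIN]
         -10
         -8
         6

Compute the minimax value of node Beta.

c (MIN): min(-14, 17, 13) = -14
d (MIN): min(5, 14, 8) = 5
e (MIN): min(-9, 16, -19, 20) = -19
f (MIN): min(-2, -8) = -8
Beta (MAX): max(-14, 5, -19, -8) = 5

5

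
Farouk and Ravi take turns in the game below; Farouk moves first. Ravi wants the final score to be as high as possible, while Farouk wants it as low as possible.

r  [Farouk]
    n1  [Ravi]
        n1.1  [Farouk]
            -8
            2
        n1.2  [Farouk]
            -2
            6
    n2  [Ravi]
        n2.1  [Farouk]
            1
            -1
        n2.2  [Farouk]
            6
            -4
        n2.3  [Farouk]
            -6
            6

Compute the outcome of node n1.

n1.1 (Farouk): min(-8, 2) = -8
n1.2 (Farouk): min(-2, 6) = -2
n1 (Ravi): max(-8, -2) = -2

-2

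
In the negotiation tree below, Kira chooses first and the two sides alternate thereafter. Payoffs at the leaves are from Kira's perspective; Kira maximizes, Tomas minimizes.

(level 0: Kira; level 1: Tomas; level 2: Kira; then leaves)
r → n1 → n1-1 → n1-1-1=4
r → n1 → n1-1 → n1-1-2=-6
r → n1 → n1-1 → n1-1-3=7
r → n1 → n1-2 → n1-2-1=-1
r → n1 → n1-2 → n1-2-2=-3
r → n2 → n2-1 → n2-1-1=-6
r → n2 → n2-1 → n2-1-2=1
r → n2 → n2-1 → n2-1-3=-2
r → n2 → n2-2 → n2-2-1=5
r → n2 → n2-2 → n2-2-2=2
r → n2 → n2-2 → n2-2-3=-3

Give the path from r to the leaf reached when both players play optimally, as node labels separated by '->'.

n1-1 (Kira): max(4, -6, 7) = 7
n1-2 (Kira): max(-1, -3) = -1
n1 (Tomas): min(7, -1) = -1
n2-1 (Kira): max(-6, 1, -2) = 1
n2-2 (Kira): max(5, 2, -3) = 5
n2 (Tomas): min(1, 5) = 1
r (Kira): max(-1, 1) = 1
At r, Kira picks n2 (highest: 1).
At n2, Tomas picks n2-1 (lowest: 1).
At n2-1, Kira picks n2-1-2 (highest: 1).
Terminal value 1.

r -> n2 -> n2-1 -> n2-1-2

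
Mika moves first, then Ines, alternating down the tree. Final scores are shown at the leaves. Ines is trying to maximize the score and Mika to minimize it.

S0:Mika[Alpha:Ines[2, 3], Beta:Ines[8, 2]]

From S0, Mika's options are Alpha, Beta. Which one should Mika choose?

Alpha (Ines): max(2, 3) = 3
Beta (Ines): max(8, 2) = 8
S0 (Mika): min(3, 8) = 3
Mika at S0 wants the lowest of {Alpha=3, Beta=8}, so chooses Alpha.

Alpha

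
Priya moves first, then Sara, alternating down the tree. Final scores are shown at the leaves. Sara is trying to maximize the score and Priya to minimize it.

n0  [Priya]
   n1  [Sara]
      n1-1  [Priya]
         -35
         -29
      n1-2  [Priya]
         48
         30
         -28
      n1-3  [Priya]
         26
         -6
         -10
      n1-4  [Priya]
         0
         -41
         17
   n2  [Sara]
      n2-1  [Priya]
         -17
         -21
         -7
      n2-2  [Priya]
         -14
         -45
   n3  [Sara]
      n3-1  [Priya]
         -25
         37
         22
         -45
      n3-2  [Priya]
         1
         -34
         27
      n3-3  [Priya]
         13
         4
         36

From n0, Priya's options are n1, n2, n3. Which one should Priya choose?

n2

n1-1 (Priya): min(-35, -29) = -35
n1-2 (Priya): min(48, 30, -28) = -28
n1-3 (Priya): min(26, -6, -10) = -10
n1-4 (Priya): min(0, -41, 17) = -41
n1 (Sara): max(-35, -28, -10, -41) = -10
n2-1 (Priya): min(-17, -21, -7) = -21
n2-2 (Priya): min(-14, -45) = -45
n2 (Sara): max(-21, -45) = -21
n3-1 (Priya): min(-25, 37, 22, -45) = -45
n3-2 (Priya): min(1, -34, 27) = -34
n3-3 (Priya): min(13, 4, 36) = 4
n3 (Sara): max(-45, -34, 4) = 4
n0 (Priya): min(-10, -21, 4) = -21
Priya at n0 wants the lowest of {n1=-10, n2=-21, n3=4}, so chooses n2.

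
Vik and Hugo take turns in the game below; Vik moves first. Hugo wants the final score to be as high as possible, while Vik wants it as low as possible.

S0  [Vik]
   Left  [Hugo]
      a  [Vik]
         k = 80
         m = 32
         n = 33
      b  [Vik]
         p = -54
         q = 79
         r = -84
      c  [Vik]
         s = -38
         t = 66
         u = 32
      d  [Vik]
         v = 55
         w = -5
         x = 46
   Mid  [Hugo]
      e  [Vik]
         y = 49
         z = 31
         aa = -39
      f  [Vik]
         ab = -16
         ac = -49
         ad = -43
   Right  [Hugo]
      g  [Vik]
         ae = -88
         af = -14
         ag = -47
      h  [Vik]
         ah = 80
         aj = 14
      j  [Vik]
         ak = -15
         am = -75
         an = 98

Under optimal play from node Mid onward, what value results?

e (Vik): min(49, 31, -39) = -39
f (Vik): min(-16, -49, -43) = -49
Mid (Hugo): max(-39, -49) = -39

-39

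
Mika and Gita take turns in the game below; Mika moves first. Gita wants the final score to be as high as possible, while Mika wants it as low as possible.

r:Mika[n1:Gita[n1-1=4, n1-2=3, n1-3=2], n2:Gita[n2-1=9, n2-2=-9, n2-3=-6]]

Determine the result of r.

n1 (Gita): max(4, 3, 2) = 4
n2 (Gita): max(9, -9, -6) = 9
r (Mika): min(4, 9) = 4

4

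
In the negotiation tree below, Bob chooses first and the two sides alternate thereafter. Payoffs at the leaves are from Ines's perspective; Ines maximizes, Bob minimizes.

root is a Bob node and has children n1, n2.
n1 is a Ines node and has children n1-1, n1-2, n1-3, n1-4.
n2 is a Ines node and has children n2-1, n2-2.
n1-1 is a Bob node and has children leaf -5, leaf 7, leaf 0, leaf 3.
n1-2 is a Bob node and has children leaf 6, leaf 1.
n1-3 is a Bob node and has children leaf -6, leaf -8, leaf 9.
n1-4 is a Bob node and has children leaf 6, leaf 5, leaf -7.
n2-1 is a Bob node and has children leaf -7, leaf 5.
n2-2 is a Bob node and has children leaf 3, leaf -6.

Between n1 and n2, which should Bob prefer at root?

n2

n1-1 (Bob): min(-5, 7, 0, 3) = -5
n1-2 (Bob): min(6, 1) = 1
n1-3 (Bob): min(-6, -8, 9) = -8
n1-4 (Bob): min(6, 5, -7) = -7
n1 (Ines): max(-5, 1, -8, -7) = 1
n2-1 (Bob): min(-7, 5) = -7
n2-2 (Bob): min(3, -6) = -6
n2 (Ines): max(-7, -6) = -6
Bob prefers the lower value; n1=1, n2=-6. n2 is better since -6 < 1.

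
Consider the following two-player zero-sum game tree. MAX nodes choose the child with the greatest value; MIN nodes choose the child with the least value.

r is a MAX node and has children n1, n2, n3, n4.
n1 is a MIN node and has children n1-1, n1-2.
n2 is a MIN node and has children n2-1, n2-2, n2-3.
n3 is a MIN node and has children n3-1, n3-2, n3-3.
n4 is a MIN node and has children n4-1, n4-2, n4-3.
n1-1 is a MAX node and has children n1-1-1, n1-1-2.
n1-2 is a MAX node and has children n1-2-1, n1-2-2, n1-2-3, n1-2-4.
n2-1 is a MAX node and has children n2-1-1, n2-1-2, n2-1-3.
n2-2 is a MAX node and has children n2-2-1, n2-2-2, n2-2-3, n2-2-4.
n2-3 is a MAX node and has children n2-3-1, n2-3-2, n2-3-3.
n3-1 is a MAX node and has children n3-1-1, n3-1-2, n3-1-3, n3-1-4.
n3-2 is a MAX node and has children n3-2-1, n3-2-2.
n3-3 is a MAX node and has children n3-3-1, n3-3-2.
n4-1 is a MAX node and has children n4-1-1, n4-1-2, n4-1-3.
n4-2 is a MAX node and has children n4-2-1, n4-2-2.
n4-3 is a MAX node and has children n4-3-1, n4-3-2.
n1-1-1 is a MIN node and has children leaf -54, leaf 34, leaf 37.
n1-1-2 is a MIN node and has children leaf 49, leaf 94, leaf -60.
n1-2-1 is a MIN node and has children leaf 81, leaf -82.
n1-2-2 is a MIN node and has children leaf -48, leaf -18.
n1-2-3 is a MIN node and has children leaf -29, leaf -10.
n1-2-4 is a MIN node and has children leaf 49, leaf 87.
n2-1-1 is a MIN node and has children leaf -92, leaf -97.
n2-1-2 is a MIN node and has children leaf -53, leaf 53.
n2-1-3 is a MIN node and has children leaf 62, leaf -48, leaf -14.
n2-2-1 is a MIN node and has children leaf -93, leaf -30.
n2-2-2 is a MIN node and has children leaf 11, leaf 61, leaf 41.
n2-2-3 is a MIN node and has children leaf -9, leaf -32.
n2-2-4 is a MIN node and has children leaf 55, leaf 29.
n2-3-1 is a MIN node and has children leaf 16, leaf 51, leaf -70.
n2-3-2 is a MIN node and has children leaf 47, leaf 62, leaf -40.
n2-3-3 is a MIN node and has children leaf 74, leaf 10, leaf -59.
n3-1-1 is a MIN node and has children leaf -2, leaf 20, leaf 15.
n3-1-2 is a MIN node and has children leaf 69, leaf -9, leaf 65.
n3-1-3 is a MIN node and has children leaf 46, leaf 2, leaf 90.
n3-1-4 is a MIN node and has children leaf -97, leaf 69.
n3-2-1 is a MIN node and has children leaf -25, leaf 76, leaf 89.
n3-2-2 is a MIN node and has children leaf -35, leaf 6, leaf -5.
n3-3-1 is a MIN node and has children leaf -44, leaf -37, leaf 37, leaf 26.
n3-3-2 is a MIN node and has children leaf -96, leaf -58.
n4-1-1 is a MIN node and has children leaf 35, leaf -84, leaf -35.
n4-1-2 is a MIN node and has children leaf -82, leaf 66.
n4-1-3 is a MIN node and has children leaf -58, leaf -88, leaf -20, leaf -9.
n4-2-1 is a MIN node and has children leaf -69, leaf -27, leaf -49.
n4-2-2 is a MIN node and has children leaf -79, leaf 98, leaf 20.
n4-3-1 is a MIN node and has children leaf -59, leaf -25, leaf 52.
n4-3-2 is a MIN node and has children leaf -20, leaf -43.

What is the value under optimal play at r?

-44

n1-1-1 (MIN): min(-54, 34, 37) = -54
n1-1-2 (MIN): min(49, 94, -60) = -60
n1-1 (MAX): max(-54, -60) = -54
n1-2-1 (MIN): min(81, -82) = -82
n1-2-2 (MIN): min(-48, -18) = -48
n1-2-3 (MIN): min(-29, -10) = -29
n1-2-4 (MIN): min(49, 87) = 49
n1-2 (MAX): max(-82, -48, -29, 49) = 49
n1 (MIN): min(-54, 49) = -54
n2-1-1 (MIN): min(-92, -97) = -97
n2-1-2 (MIN): min(-53, 53) = -53
n2-1-3 (MIN): min(62, -48, -14) = -48
n2-1 (MAX): max(-97, -53, -48) = -48
n2-2-1 (MIN): min(-93, -30) = -93
n2-2-2 (MIN): min(11, 61, 41) = 11
n2-2-3 (MIN): min(-9, -32) = -32
n2-2-4 (MIN): min(55, 29) = 29
n2-2 (MAX): max(-93, 11, -32, 29) = 29
n2-3-1 (MIN): min(16, 51, -70) = -70
n2-3-2 (MIN): min(47, 62, -40) = -40
n2-3-3 (MIN): min(74, 10, -59) = -59
n2-3 (MAX): max(-70, -40, -59) = -40
n2 (MIN): min(-48, 29, -40) = -48
n3-1-1 (MIN): min(-2, 20, 15) = -2
n3-1-2 (MIN): min(69, -9, 65) = -9
n3-1-3 (MIN): min(46, 2, 90) = 2
n3-1-4 (MIN): min(-97, 69) = -97
n3-1 (MAX): max(-2, -9, 2, -97) = 2
n3-2-1 (MIN): min(-25, 76, 89) = -25
n3-2-2 (MIN): min(-35, 6, -5) = -35
n3-2 (MAX): max(-25, -35) = -25
n3-3-1 (MIN): min(-44, -37, 37, 26) = -44
n3-3-2 (MIN): min(-96, -58) = -96
n3-3 (MAX): max(-44, -96) = -44
n3 (MIN): min(2, -25, -44) = -44
n4-1-1 (MIN): min(35, -84, -35) = -84
n4-1-2 (MIN): min(-82, 66) = -82
n4-1-3 (MIN): min(-58, -88, -20, -9) = -88
n4-1 (MAX): max(-84, -82, -88) = -82
n4-2-1 (MIN): min(-69, -27, -49) = -69
n4-2-2 (MIN): min(-79, 98, 20) = -79
n4-2 (MAX): max(-69, -79) = -69
n4-3-1 (MIN): min(-59, -25, 52) = -59
n4-3-2 (MIN): min(-20, -43) = -43
n4-3 (MAX): max(-59, -43) = -43
n4 (MIN): min(-82, -69, -43) = -82
r (MAX): max(-54, -48, -44, -82) = -44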